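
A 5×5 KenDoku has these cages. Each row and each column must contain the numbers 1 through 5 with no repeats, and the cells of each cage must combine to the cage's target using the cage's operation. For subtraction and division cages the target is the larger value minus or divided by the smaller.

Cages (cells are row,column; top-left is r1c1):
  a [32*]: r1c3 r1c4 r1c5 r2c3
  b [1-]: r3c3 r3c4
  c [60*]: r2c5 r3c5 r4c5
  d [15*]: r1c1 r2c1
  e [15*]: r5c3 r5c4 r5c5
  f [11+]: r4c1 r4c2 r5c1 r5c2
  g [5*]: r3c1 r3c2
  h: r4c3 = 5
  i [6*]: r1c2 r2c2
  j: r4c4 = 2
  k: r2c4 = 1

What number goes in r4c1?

4

The 4 cells of cage a must have product 32, so r2c3 = 4.
Cage k is a single given cell; hence r2c4 = 1.
H is a freebie; hence r4c3 = 5.
J is a freebie, leaving r4c4 = 2.
Column 4 already has 2, which forces r1c4 = 4.
Column 4 now contains 4, so r3c4 = 3.
3 is placed in column 4, which forces r5c4 = 5.
3 is placed in row 3, leaving r3c3 = 2.
Column 3 now contains 2, leaving r1c3 = 1.
The 4 cells of cage a must have product 32, which forces r1c5 = 2.
1 is placed in column 3, so r5c3 = 3.
Row 5 now contains 3, so r5c5 = 1.
2 is placed in row 1, leaving r1c2 = 3.
Cage i's pair has product 6, so r2c2 = 2.
Column 2 now contains 2; hence r5c2 = 4.
3 is placed in row 1, which forces r1c1 = 5.
Cage d needs two cells with product 15; hence r2c1 = 3.
Row 2 already has 3, leaving r2c5 = 5.
Column 1 already has 5, so r3c1 = 1.
Row 3 now contains 1, so r3c2 = 5.
Column 5 now contains 5, so r3c5 = 4.
Cage f needs sum 11, leaving r4c1 = 4.
4 is placed in column 2, leaving r4c2 = 1.
Column 5 now contains 4, so r4c5 = 3.
Row 5 already has 4, so r5c1 = 2.
The full grid is 5 3 1 4 2 / 3 2 4 1 5 / 1 5 2 3 4 / 4 1 5 2 3 / 2 4 3 5 1.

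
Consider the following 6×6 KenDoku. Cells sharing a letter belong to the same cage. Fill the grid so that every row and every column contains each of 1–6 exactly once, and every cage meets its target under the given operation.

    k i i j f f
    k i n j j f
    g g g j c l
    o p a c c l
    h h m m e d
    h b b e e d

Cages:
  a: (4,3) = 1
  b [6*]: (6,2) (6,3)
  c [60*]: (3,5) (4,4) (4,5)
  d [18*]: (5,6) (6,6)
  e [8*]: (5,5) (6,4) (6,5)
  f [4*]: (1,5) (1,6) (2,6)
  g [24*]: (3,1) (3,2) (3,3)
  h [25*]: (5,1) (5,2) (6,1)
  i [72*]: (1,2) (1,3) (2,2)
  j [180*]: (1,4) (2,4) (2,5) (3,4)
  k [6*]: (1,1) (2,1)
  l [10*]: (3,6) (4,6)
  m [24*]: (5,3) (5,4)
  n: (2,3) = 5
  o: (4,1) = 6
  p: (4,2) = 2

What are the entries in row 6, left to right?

Cage n is given, so (2,3) = 5.
O is a freebie, leaving (4,1) = 6.
Cage p is given; hence (4,2) = 2.
Cage a is given, which forces (4,3) = 1.
Row 4 now contains 2, so (4,6) = 5.
The 3 cells of cage h must have product 25; hence (5,1) = 1.
Cage h has product 25, leaving (5,2) = 5.
Cage h has product 25, which forces (6,1) = 5.
Cage c has product 60; hence (3,5) = 5.
5 is placed in column 6, which forces (3,6) = 2.
Cage j needs product 180, leaving (1,4) = 5.
Cage f needs product 4, so (1,5) = 1.
Cage f needs product 4; hence (1,6) = 4.
Column 6 already has 2, which forces (2,6) = 1.
Cage g has product 24, so (3,1) = 4.
Cage g has product 24; hence (3,2) = 1.
Cage g has product 24, which forces (3,3) = 6.
Row 3 already has 6, leaving (3,4) = 3.
Column 4 already has 3, so (4,4) = 4.
Row 4 now contains 4, so (4,5) = 3.
Column 3 already has 6; hence (5,3) = 4.
Column 4 now contains 4, so (5,4) = 6.
4 is placed in row 5, leaving (5,5) = 2.
6 is placed in row 5, leaving (5,6) = 3.
Column 2 now contains 1, so (6,2) = 3.
Column 3 already has 6, which forces (6,3) = 2.
2 is placed in row 6, so (6,4) = 1.
Column 5 now contains 2; hence (6,5) = 4.
Column 6 already has 3; hence (6,6) = 6.
Column 2 already has 3, which forces (1,2) = 6.
Column 3 already has 6; hence (1,3) = 3.
The 3 cells of cage i must have product 72; hence (2,2) = 4.
Column 4 now contains 6, so (2,4) = 2.
Column 5 now contains 2; hence (2,5) = 6.
3 is placed in row 1; hence (1,1) = 2.
Row 2 now contains 2; hence (2,1) = 3.
Filled in: 2 6 3 5 1 4 / 3 4 5 2 6 1 / 4 1 6 3 5 2 / 6 2 1 4 3 5 / 1 5 4 6 2 3 / 5 3 2 1 4 6.

5 3 2 1 4 6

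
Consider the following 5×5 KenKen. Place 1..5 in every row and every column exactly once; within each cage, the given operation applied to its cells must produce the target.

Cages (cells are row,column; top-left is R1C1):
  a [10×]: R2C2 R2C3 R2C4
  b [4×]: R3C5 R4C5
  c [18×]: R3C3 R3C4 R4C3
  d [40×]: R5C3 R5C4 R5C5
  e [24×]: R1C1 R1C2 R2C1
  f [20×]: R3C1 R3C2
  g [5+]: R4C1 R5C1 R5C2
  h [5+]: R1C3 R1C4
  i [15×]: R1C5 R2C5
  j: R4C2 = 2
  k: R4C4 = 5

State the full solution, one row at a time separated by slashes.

The 3 cells of cage c must have product 18, which forces R3C3 = 2.
The 3 cells of cage c must have product 18, leaving R3C4 = 3.
Cage j is a single given cell, which forces R4C2 = 2.
The 3 cells of cage c must have product 18, which forces R4C3 = 3.
K is a freebie, which forces R4C4 = 5.
2 is placed in column 2, which forces R5C2 = 1.
1 is placed in column 2, which forces R2C2 = 5.
Cage a has product 10, leaving R2C3 = 1.
The 3 cells of cage a must have product 10; hence R2C4 = 2.
Row 2 now contains 5, leaving R2C5 = 3.
Column 2 already has 5; hence R3C2 = 4.
4 is placed in row 3, so R3C5 = 1.
Row 4 already has 2, which forces R4C1 = 1.
Column 5 now contains 1, leaving R4C5 = 4.
Row 5 now contains 1, which forces R5C1 = 3.
Column 4 already has 2, leaving R5C4 = 4.
Cage e needs product 24, so R1C1 = 2.
Column 2 now contains 4, which forces R1C2 = 3.
Column 3 already has 1, so R1C3 = 4.
Column 4 now contains 4, so R1C4 = 1.
3 is placed in column 5; hence R1C5 = 5.
Row 2 now contains 3, so R2C1 = 4.
4 is placed in row 3; hence R3C1 = 5.
Row 5 already has 4, so R5C3 = 5.
The 3 cells of cage d must have product 40, so R5C5 = 2.

2 3 4 1 5 / 4 5 1 2 3 / 5 4 2 3 1 / 1 2 3 5 4 / 3 1 5 4 2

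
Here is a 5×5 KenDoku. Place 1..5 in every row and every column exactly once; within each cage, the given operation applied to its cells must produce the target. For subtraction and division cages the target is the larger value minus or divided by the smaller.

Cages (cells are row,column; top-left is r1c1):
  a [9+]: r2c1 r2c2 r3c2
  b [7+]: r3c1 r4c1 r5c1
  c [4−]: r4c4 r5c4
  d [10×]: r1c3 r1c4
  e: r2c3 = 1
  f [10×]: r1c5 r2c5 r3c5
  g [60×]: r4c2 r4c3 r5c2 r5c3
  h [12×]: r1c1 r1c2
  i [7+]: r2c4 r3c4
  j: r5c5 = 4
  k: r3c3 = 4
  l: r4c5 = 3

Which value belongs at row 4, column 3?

E is a freebie, which forces r2c3 = 1.
Cage k is a single given cell, so r3c3 = 4.
Cage l is given, leaving r4c5 = 3.
J is a freebie, which forces r5c5 = 4.
Cage b has sum 7, so r4c1 = 4.
Column 1 already has 4, so r1c1 = 3.
Cage h's pair has product 12; hence r1c2 = 4.
The only place for 1 in row 1 is r1c5.
In row 2, 3 can only go at r2c2, so r2c2 = 3.
Cage a has sum 9; hence r2c1 = 5.
Row 2 already has 5; hence r2c5 = 2.
Cage a needs sum 9, which forces r3c2 = 1.
2 is placed in column 5; hence r3c5 = 5.
Cage g needs product 60; hence r4c2 = 5.
Cage g needs product 60, which forces r4c3 = 2.
Row 4 already has 5, which forces r4c4 = 1.
3 is placed in column 2; hence r5c2 = 2.
Cage g needs product 60, leaving r5c3 = 3.
Column 4 now contains 1, which forces r5c4 = 5.
Column 3 already has 2; hence r1c3 = 5.
Column 4 already has 5, so r1c4 = 2.
Row 2 now contains 2, leaving r2c4 = 4.
Row 3 now contains 1; hence r3c1 = 2.
Cage i needs two cells with sum 7; hence r3c4 = 3.
Row 5 already has 2, so r5c1 = 1.
Completed grid: 3 4 5 2 1 / 5 3 1 4 2 / 2 1 4 3 5 / 4 5 2 1 3 / 1 2 3 5 4.

2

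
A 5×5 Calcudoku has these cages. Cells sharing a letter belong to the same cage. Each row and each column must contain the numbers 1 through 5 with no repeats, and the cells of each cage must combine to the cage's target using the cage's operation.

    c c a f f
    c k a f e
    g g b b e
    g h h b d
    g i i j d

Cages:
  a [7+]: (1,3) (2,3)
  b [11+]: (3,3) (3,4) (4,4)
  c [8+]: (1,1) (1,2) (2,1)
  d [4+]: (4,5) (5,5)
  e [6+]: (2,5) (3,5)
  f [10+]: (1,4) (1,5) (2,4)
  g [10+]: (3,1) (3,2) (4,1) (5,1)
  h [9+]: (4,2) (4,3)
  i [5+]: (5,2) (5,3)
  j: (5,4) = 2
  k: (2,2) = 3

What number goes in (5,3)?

K is a freebie, so (2,2) = 3.
Cage j is given; hence (5,4) = 2.
Row 4 needs a 2, and only (4,1) is open for it.
Row 4 needs a 1, and only (4,5) is open for it.
1 is placed in column 5, so (5,5) = 3.
Row 4 needs a 3, and only (4,4) is open for it.
Cage b has sum 11, leaving (3,3) = 3.
The 3 cells of cage b must have sum 11, so (3,4) = 5.
The 3 cells of cage f must have sum 10; hence (1,5) = 5.
Row 3 now contains 5; hence (3,1) = 1.
The 4 cells of cage g must have sum 10, leaving (3,2) = 2.
Row 3 already has 2, so (3,5) = 4.
Cage g has sum 10, which forces (5,1) = 5.
Column 1 already has 1; hence (1,1) = 3.
Cage c needs sum 8, which forces (1,2) = 1.
5 is placed in row 1, which forces (1,3) = 2.
Row 1 now contains 1; hence (1,4) = 4.
Column 1 now contains 5, which forces (2,1) = 4.
Cage a needs two cells with sum 7, leaving (2,3) = 5.
4 is placed in column 4, so (2,4) = 1.
Column 5 now contains 4, so (2,5) = 2.
Column 3 already has 5; hence (4,3) = 4.
1 is placed in column 2; hence (5,2) = 4.
Column 3 now contains 4, which forces (5,3) = 1.
Row 4 now contains 4, so (4,2) = 5.
The full grid is 3 1 2 4 5 / 4 3 5 1 2 / 1 2 3 5 4 / 2 5 4 3 1 / 5 4 1 2 3.

1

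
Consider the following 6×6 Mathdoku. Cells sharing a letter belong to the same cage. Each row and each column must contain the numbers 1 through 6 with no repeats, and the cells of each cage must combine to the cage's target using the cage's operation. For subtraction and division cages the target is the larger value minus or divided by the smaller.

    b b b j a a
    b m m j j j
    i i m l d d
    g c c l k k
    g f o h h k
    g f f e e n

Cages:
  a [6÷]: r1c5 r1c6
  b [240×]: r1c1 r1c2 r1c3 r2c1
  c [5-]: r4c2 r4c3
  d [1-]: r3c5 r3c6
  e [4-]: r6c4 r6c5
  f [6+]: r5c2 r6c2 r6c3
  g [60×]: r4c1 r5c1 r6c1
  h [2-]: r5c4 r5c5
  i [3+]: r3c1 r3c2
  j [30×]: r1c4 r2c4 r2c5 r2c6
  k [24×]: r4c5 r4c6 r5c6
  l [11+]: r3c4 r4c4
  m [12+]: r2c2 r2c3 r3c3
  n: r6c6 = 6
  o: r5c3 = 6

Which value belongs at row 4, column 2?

6

Cage o is a single given cell; hence r5c3 = 6.
Cage n is given; hence r6c6 = 6.
Cage a's pair has quotient 6, leaving r1c5 = 6.
6 is placed in column 6, leaving r1c6 = 1.
Cage c needs two cells with difference 5, which forces r4c2 = 6.
Column 3 already has 6, so r4c3 = 1.
6 is placed in row 4; hence r4c4 = 5.
Column 4 already has 5, which forces r6c4 = 1.
Row 6 already has 1, leaving r6c5 = 5.
The 4 cells of cage j must have product 30; hence r2c5 = 1.
Cage j has product 30, which forces r2c6 = 5.
Column 4 already has 5, leaving r3c4 = 6.
Cage g has product 60, so r5c1 = 5.
Cage f has sum 6; hence r5c2 = 1.
The two cells of cage i must have sum 3; hence r3c1 = 1.
Column 2 now contains 1, leaving r3c2 = 2.
The 3 cells of cage m must have sum 12, which forces r3c3 = 5.
2 is placed in column 2, which forces r6c2 = 3.
Row 6 now contains 3, so r6c3 = 2.
The 4 cells of cage b must have product 240, so r1c2 = 5.
Column 3 now contains 2, leaving r1c3 = 4.
3 is placed in column 2, which forces r2c2 = 4.
Cage m needs sum 12; hence r2c3 = 3.
Row 2 already has 3, leaving r2c4 = 2.
Cage g needs product 60, so r4c1 = 3.
Column 4 now contains 2, leaving r5c4 = 4.
Row 5 already has 4; hence r5c5 = 2.
Row 5 already has 2, so r5c6 = 3.
Row 6 now contains 3, so r6c1 = 4.
Column 1 already has 3, so r1c1 = 2.
Column 4 now contains 2, leaving r1c4 = 3.
Row 2 already has 4, so r2c1 = 6.
The two cells of cage d must have difference 1, leaving r3c5 = 3.
3 is placed in column 6; hence r3c6 = 4.
Column 5 now contains 2, leaving r4c5 = 4.
Cage k has product 24, which forces r4c6 = 2.
The full grid is 2 5 4 3 6 1 / 6 4 3 2 1 5 / 1 2 5 6 3 4 / 3 6 1 5 4 2 / 5 1 6 4 2 3 / 4 3 2 1 5 6.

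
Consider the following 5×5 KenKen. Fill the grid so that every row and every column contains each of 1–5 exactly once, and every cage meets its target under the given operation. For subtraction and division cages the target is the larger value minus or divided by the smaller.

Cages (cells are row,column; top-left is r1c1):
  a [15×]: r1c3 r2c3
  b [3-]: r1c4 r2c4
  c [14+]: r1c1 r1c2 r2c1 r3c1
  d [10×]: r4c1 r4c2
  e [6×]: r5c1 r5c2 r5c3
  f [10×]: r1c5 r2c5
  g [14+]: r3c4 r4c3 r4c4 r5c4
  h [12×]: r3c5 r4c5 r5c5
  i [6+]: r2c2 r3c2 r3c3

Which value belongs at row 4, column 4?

3

The only place for 5 in row 5 is r5c4.
The only place for 5 in row 3 is r3c1.
5 is placed in column 1; hence r4c1 = 2.
Cage d's pair has product 10, so r4c2 = 5.
Row 5 needs a 4, and only r5c5 is open for it.
The only place for 4 in column 3 is r4c3.
Column 4 needs a 2, and only r3c4 is open for it.
The 4 cells of cage g must have sum 14; hence r4c4 = 3.
3 is placed in row 4; hence r4c5 = 1.
1 is placed in column 5, which forces r3c5 = 3.
Cage i needs sum 6; hence r2c2 = 1.
Row 2 now contains 1, so r2c4 = 4.
Cage i needs sum 6, which forces r3c2 = 4.
3 is placed in row 3, which forces r3c3 = 1.
Cage c needs sum 14; hence r1c1 = 4.
Column 2 now contains 4, which forces r1c2 = 2.
Column 4 now contains 4; hence r1c4 = 1.
Row 1 now contains 2, so r1c5 = 5.
Row 2 already has 4, leaving r2c1 = 3.
Row 2 now contains 3, leaving r2c3 = 5.
Column 5 already has 5; hence r2c5 = 2.
The 3 cells of cage e must have product 6, which forces r5c1 = 1.
2 is placed in column 2; hence r5c2 = 3.
3 is placed in row 5, so r5c3 = 2.
Row 1 already has 5, leaving r1c3 = 3.
The full grid is 4 2 3 1 5 / 3 1 5 4 2 / 5 4 1 2 3 / 2 5 4 3 1 / 1 3 2 5 4.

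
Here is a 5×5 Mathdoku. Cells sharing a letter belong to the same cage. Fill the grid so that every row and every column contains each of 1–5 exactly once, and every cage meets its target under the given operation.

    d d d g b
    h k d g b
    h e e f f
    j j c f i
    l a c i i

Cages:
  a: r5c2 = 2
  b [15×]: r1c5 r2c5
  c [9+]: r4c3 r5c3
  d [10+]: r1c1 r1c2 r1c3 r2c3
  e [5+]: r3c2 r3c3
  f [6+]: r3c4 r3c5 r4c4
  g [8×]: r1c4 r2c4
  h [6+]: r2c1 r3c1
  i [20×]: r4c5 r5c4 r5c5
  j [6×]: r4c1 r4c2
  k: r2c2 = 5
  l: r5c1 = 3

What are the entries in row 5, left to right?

3 2 4 5 1

K is a freebie, so r2c2 = 5.
5 is placed in row 2, leaving r2c5 = 3.
L is a freebie; hence r5c1 = 3.
Cage a is a single given cell; hence r5c2 = 2.
Column 5 already has 3; hence r1c5 = 5.
Column 1 already has 3, so r4c1 = 2.
Column 2 now contains 2; hence r4c2 = 3.
3 is placed in row 4, leaving r4c4 = 1.
Row 4 already has 1, which forces r4c5 = 4.
Column 5 now contains 4, so r5c5 = 1.
Cage d needs sum 10, which forces r1c3 = 3.
Cage h's pair has sum 6; hence r2c1 = 1.
Cage d needs sum 10, which forces r2c3 = 2.
Row 2 now contains 2; hence r2c4 = 4.
Cage h's pair has sum 6, leaving r3c1 = 5.
Cage f has sum 6, leaving r3c4 = 3.
Column 5 now contains 1; hence r3c5 = 2.
Row 4 already has 4, which forces r4c3 = 5.
The two cells of cage c must have sum 9, which forces r5c3 = 4.
The 3 cells of cage i must have product 20; hence r5c4 = 5.
Column 1 already has 1, which forces r1c1 = 4.
Cage d has sum 10, which forces r1c2 = 1.
Column 4 already has 4, leaving r1c4 = 2.
Cage e needs two cells with sum 5; hence r3c2 = 4.
Column 3 already has 4, which forces r3c3 = 1.
Completed grid: 4 1 3 2 5 / 1 5 2 4 3 / 5 4 1 3 2 / 2 3 5 1 4 / 3 2 4 5 1.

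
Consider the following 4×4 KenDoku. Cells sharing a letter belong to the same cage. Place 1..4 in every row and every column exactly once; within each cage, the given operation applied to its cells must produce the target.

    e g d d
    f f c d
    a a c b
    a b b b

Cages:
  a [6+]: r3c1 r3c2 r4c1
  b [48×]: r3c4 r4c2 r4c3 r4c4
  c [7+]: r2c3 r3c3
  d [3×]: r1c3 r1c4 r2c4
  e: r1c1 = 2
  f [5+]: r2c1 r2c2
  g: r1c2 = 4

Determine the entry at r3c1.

4

Cage e is a single given cell, leaving r1c1 = 2.
G is a freebie; hence r1c2 = 4.
Cage d has product 3; hence r1c3 = 1.
The 3 cells of cage d must have product 3, leaving r1c4 = 3.
The 3 cells of cage d must have product 3, so r2c4 = 1.
Column 4 already has 1, which forces r4c4 = 4.
Cage f's pair has sum 5, which forces r2c1 = 3.
The two cells of cage f must have sum 5; hence r2c2 = 2.
Row 2 already has 3, which forces r2c3 = 4.
2 is placed in column 2, which forces r3c2 = 1.
Column 3 already has 4, which forces r3c3 = 3.
Column 4 now contains 4; hence r3c4 = 2.
Column 1 now contains 3, so r4c1 = 1.
2 is placed in column 2, leaving r4c2 = 3.
Column 3 already has 3; hence r4c3 = 2.
Row 3 already has 1, which forces r3c1 = 4.
The full grid is 2 4 1 3 / 3 2 4 1 / 4 1 3 2 / 1 3 2 4.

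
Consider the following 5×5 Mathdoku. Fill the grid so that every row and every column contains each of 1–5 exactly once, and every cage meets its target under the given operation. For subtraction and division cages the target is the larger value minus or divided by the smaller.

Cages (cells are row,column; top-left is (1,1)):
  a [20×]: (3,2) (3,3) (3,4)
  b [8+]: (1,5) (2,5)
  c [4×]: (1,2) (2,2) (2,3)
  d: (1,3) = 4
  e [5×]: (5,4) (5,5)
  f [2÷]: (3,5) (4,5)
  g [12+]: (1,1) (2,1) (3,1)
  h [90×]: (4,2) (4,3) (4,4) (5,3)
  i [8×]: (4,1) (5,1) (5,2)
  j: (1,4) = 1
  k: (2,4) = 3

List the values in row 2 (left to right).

Cage d is given, leaving (1,3) = 4.
J is a freebie; hence (1,4) = 1.
K is a freebie, which forces (2,4) = 3.
Row 2 already has 3; hence (2,5) = 5.
Cage h needs product 90, leaving (5,3) = 3.
Column 4 already has 1; hence (5,4) = 5.
Column 5 already has 5, leaving (5,5) = 1.
1 is placed in row 1, which forces (1,2) = 2.
Column 5 already has 5, so (1,5) = 3.
Row 2 now contains 5; hence (2,1) = 4.
The 3 cells of cage c must have product 4, which forces (2,2) = 1.
Cage c has product 4; hence (2,3) = 2.
Column 2 now contains 1; hence (3,2) = 5.
Row 3 already has 5, so (3,3) = 1.
Column 4 already has 5; hence (3,4) = 4.
4 is placed in row 3, so (3,5) = 2.
Cage i needs product 8, which forces (4,1) = 1.
The 4 cells of cage h must have product 90, so (4,2) = 3.
Cage h needs product 90, so (4,3) = 5.
Column 4 already has 5; hence (4,4) = 2.
Column 5 now contains 2, leaving (4,5) = 4.
Column 1 now contains 4, leaving (5,1) = 2.
Column 2 now contains 2, which forces (5,2) = 4.
Row 1 now contains 3, so (1,1) = 5.
Row 3 already has 5, so (3,1) = 3.
The full grid is 5 2 4 1 3 / 4 1 2 3 5 / 3 5 1 4 2 / 1 3 5 2 4 / 2 4 3 5 1.

4 1 2 3 5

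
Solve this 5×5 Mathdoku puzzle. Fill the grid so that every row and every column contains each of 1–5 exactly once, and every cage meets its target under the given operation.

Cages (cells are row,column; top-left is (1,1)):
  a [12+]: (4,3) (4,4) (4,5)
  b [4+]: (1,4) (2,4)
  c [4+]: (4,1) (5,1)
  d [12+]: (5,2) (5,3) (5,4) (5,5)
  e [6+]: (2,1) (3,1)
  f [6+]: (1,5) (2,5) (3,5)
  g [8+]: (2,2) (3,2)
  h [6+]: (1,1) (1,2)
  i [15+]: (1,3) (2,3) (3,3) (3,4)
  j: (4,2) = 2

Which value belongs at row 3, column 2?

3

Cage j is a single given cell, leaving (4,2) = 2.
In row 4, 1 can only go at (4,1), so (4,1) = 1.
Column 1 now contains 1, which forces (5,1) = 3.
Column 1 needs a 5, and only (1,1) is open for it.
The two cells of cage h must have sum 6, which forces (1,2) = 1.
Row 1 already has 1, leaving (1,4) = 3.
3 is placed in row 1, leaving (1,5) = 2.
3 is placed in column 4, leaving (2,4) = 1.
Row 2 already has 1, leaving (2,5) = 3.
3 is placed in column 5, so (3,5) = 1.
Row 1 now contains 2, leaving (1,3) = 4.
Row 2 now contains 3, leaving (2,2) = 5.
Row 2 already has 5, which forces (2,3) = 2.
Cage g's pair has sum 8, which forces (3,2) = 3.
Column 3 now contains 2; hence (3,3) = 5.
Cage i has sum 15; hence (3,4) = 4.
Cage a has sum 12, so (4,3) = 3.
Column 4 now contains 4, leaving (4,4) = 5.
Row 4 now contains 5, leaving (4,5) = 4.
Column 2 now contains 5, which forces (5,2) = 4.
The 4 cells of cage d must have sum 12; hence (5,3) = 1.
The 4 cells of cage d must have sum 12; hence (5,4) = 2.
Column 5 now contains 4, leaving (5,5) = 5.
Row 2 already has 2, so (2,1) = 4.
4 is placed in row 3, leaving (3,1) = 2.
The full grid is 5 1 4 3 2 / 4 5 2 1 3 / 2 3 5 4 1 / 1 2 3 5 4 / 3 4 1 2 5.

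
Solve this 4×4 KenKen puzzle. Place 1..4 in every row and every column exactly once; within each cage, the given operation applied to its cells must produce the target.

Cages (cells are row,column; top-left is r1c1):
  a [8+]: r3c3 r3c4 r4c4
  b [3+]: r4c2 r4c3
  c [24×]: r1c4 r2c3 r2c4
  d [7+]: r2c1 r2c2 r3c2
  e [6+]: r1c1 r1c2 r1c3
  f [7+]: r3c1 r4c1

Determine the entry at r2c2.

4

The only place for 4 in row 1 is r1c4.
Row 4 needs a 4, and only r4c1 is open for it.
Column 1 already has 4, leaving r3c1 = 3.
Row 3 already has 3, so r3c3 = 4.
Cage a has sum 8, so r3c4 = 1.
Cage a needs sum 8, which forces r4c4 = 3.
Cage c needs product 24, leaving r2c3 = 3.
Column 4 now contains 3, leaving r2c4 = 2.
1 is placed in row 3, which forces r3c2 = 2.
Column 2 already has 2, so r4c2 = 1.
Row 4 already has 1; hence r4c3 = 2.
Cage e needs sum 6; hence r1c1 = 2.
1 is placed in column 2, so r1c2 = 3.
2 is placed in column 3, leaving r1c3 = 1.
Row 2 already has 2, so r2c1 = 1.
Row 2 now contains 3, so r2c2 = 4.
The full grid is 2 3 1 4 / 1 4 3 2 / 3 2 4 1 / 4 1 2 3.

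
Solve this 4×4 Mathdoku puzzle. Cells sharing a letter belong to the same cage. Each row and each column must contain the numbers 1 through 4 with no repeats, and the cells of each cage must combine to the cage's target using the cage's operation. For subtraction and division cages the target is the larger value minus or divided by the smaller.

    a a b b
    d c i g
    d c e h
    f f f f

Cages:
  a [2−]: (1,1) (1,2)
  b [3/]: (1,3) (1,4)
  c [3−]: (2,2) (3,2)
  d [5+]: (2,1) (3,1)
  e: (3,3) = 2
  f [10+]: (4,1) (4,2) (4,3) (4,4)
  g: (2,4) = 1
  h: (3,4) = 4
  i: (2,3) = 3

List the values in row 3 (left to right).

I is a freebie, leaving (2,3) = 3.
Cage g is a single given cell, so (2,4) = 1.
Cage e is a single given cell, so (3,3) = 2.
Cage h is a single given cell; hence (3,4) = 4.
Column 3 already has 3, leaving (1,3) = 1.
Column 4 now contains 1; hence (1,4) = 3.
Row 2 now contains 1, leaving (2,2) = 4.
Row 3 now contains 4, which forces (3,2) = 1.
Column 3 now contains 1, leaving (4,3) = 4.
Column 4 now contains 3; hence (4,4) = 2.
The two cells of cage a must have difference 2, which forces (1,1) = 4.
Column 2 now contains 4, leaving (1,2) = 2.
Row 2 now contains 4, which forces (2,1) = 2.
Row 3 already has 1, leaving (3,1) = 3.
The 4 cells of cage f must have sum 10; hence (4,1) = 1.
Row 4 now contains 2, leaving (4,2) = 3.
The full grid is 4 2 1 3 / 2 4 3 1 / 3 1 2 4 / 1 3 4 2.

3 1 2 4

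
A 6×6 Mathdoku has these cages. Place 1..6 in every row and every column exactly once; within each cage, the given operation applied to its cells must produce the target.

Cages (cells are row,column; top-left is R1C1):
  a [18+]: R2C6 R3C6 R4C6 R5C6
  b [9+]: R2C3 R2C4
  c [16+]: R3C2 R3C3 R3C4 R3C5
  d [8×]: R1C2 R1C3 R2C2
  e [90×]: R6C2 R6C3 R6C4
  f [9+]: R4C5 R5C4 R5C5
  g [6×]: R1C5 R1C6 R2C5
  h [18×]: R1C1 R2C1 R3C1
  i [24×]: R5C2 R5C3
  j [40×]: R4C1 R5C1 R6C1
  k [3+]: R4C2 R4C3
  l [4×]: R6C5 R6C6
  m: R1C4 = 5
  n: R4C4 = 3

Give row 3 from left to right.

1 3 6 2 5 4

Cage m is a single given cell, leaving R1C4 = 5.
N is a freebie; hence R4C4 = 3.
Column 4 already has 3, which forces R6C4 = 6.
Cage b's pair has sum 9, so R2C3 = 5.
Column 4 already has 6, leaving R2C4 = 4.
5 is placed in column 3, leaving R6C3 = 3.
3 is placed in row 6, leaving R6C2 = 5.
Cage c needs sum 16, leaving R3C5 = 5.
The only place for 2 in row 3 is R3C4.
Cage c needs sum 16, leaving R3C2 = 3.
Cage c needs sum 16; hence R3C3 = 6.
Row 3 already has 6, so R3C6 = 4.
Column 3 now contains 6, leaving R5C3 = 4.
Column 4 already has 2, so R5C4 = 1.
Column 6 already has 4, leaving R6C6 = 1.
Cage d has product 8; hence R1C2 = 4.
Row 3 already has 6; hence R3C1 = 1.
Row 5 now contains 4, so R5C2 = 6.
6 is placed in row 5; hence R5C5 = 2.
Row 6 already has 1, so R6C5 = 4.
Cage g needs product 6, so R1C6 = 2.
The 3 cells of cage j must have product 40, so R4C1 = 4.
Column 5 now contains 2, which forces R4C5 = 6.
6 is placed in row 4; hence R4C6 = 5.
2 is placed in row 5, leaving R5C1 = 5.
5 is placed in column 6; hence R5C6 = 3.
4 is placed in row 6, so R6C1 = 2.
2 is placed in row 1, leaving R1C3 = 1.
Row 1 now contains 1, leaving R1C5 = 3.
Cage d needs product 8; hence R2C2 = 2.
Column 5 already has 3, so R2C5 = 1.
Column 6 already has 3, leaving R2C6 = 6.
Column 2 now contains 2; hence R4C2 = 1.
1 is placed in column 3; hence R4C3 = 2.
Row 1 now contains 3, leaving R1C1 = 6.
Row 2 already has 6, so R2C1 = 3.
Filled in: 6 4 1 5 3 2 / 3 2 5 4 1 6 / 1 3 6 2 5 4 / 4 1 2 3 6 5 / 5 6 4 1 2 3 / 2 5 3 6 4 1.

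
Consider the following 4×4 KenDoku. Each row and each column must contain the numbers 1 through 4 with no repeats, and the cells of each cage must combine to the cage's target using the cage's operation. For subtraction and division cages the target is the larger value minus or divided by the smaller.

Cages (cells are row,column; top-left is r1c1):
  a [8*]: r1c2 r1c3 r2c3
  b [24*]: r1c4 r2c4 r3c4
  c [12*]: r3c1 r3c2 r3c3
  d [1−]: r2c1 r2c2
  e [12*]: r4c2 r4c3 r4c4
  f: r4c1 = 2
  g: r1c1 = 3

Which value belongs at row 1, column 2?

Cage g is given, leaving r1c1 = 3.
F is a freebie, so r4c1 = 2.
In row 3, 2 can only go at r3c4, so r3c4 = 2.
Column 4 already has 2, so r1c4 = 4.
The 3 cells of cage b must have product 24, so r2c4 = 3.
Column 4 now contains 3; hence r4c4 = 1.
The two cells of cage d must have difference 1, so r2c1 = 1.
Row 2 now contains 3, so r2c2 = 2.
Cage a needs product 8, leaving r2c3 = 4.
Column 1 already has 1, which forces r3c1 = 4.
Column 3 already has 4, leaving r4c3 = 3.
Column 2 now contains 2, leaving r1c2 = 1.
Cage a has product 8, which forces r1c3 = 2.
Cage c needs product 12, so r3c2 = 3.
3 is placed in column 3, so r3c3 = 1.
Row 4 already has 3, leaving r4c2 = 4.
The full grid is 3 1 2 4 / 1 2 4 3 / 4 3 1 2 / 2 4 3 1.

1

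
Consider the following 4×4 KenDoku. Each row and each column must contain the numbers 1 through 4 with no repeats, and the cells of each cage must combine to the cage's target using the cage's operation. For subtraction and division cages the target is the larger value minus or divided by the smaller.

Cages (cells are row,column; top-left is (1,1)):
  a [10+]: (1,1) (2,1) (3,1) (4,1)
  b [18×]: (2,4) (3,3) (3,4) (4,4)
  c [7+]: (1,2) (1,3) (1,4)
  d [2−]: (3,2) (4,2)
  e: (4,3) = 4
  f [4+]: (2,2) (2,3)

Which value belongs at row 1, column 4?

Cage b has product 18, which forces (3,3) = 3.
E is a freebie, so (4,3) = 4.
Cage f's pair has sum 4, which forces (2,2) = 3.
Column 3 already has 3, which forces (2,3) = 1.
Row 2 now contains 1, leaving (2,4) = 2.
2 is placed in column 4; hence (3,4) = 1.
Column 2 now contains 3; hence (4,2) = 2.
1 is placed in column 4; hence (4,4) = 3.
The 4 cells of cage a must have sum 10, leaving (1,1) = 3.
Cage c has sum 7, which forces (1,2) = 1.
1 is placed in column 3; hence (1,3) = 2.
1 is placed in column 4; hence (1,4) = 4.
2 is placed in row 2, so (2,1) = 4.
Cage a needs sum 10; hence (3,1) = 2.
Row 3 already has 1, so (3,2) = 4.
Row 4 now contains 3, which forces (4,1) = 1.
The full grid is 3 1 2 4 / 4 3 1 2 / 2 4 3 1 / 1 2 4 3.

4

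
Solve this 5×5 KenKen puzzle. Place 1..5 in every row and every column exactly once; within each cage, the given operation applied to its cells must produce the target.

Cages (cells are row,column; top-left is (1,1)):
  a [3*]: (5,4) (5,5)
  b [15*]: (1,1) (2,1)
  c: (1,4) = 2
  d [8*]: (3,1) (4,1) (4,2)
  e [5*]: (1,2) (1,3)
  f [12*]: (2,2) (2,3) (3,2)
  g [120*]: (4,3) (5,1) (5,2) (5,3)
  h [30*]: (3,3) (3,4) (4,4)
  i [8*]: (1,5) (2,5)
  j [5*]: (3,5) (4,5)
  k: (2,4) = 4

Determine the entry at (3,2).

Cage c is a single given cell, leaving (1,4) = 2.
2 is placed in row 1, leaving (1,5) = 4.
Cage k is a single given cell; hence (2,4) = 4.
4 is placed in column 5, leaving (2,5) = 2.
Cage f has product 12, so (3,2) = 4.
The 3 cells of cage h must have product 30; hence (3,3) = 2.
2 is placed in row 3, which forces (3,1) = 1.
Row 3 now contains 1, leaving (3,5) = 5.
Cage d needs product 8, leaving (4,1) = 4.
Cage d has product 8, so (4,2) = 2.
Column 5 now contains 5, which forces (4,5) = 1.
Column 5 now contains 1, leaving (5,5) = 3.
Row 3 now contains 5; hence (3,4) = 3.
The 4 cells of cage g must have product 120; hence (4,3) = 3.
Cage h needs product 30, so (4,4) = 5.
Cage g has product 120, so (5,1) = 2.
Row 5 now contains 3; hence (5,2) = 5.
The 4 cells of cage g must have product 120, so (5,3) = 4.
Row 5 now contains 3, leaving (5,4) = 1.
5 is placed in column 2, leaving (1,2) = 1.
Cage e's pair has product 5, leaving (1,3) = 5.
Cage f needs product 12, so (2,2) = 3.
3 is placed in column 3; hence (2,3) = 1.
5 is placed in row 1, leaving (1,1) = 3.
3 is placed in row 2, so (2,1) = 5.
Filled in: 3 1 5 2 4 / 5 3 1 4 2 / 1 4 2 3 5 / 4 2 3 5 1 / 2 5 4 1 3.

4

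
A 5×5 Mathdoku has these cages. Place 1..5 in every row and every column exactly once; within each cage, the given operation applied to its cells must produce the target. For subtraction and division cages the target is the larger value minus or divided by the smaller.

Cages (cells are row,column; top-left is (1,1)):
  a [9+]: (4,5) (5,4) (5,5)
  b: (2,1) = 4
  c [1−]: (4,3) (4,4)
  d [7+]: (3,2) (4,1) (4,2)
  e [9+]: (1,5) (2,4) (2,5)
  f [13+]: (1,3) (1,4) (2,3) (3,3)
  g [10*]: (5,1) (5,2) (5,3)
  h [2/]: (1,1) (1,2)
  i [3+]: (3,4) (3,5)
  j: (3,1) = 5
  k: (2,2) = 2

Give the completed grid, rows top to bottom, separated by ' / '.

Cage b is a single given cell, so (2,1) = 4.
Cage k is given, which forces (2,2) = 2.
Cage j is a single given cell, which forces (3,1) = 5.
Cage h needs two cells with quotient 2, so (1,1) = 2.
Column 1 now contains 2, which forces (5,1) = 1.
Row 5 now contains 1; hence (5,2) = 5.
Row 5 now contains 5, so (5,3) = 2.
Cage d needs sum 7, which forces (3,2) = 3.
Column 1 now contains 1; hence (4,1) = 3.
The 3 cells of cage d must have sum 7; hence (4,2) = 1.
The 3 cells of cage a must have sum 9, which forces (4,5) = 2.
1 is placed in column 2, so (1,2) = 4.
The two cells of cage i must have sum 3, which forces (3,4) = 2.
Column 5 already has 2, so (3,5) = 1.
The 3 cells of cage e must have sum 9; hence (2,4) = 1.
Row 3 now contains 1; hence (3,3) = 4.
Column 3 now contains 4, so (4,3) = 5.
Row 4 now contains 5, leaving (4,4) = 4.
Column 4 now contains 4; hence (5,4) = 3.
Row 5 now contains 3; hence (5,5) = 4.
Cage f has sum 13, so (1,3) = 1.
Column 4 already has 3, so (1,4) = 5.
Row 1 already has 5; hence (1,5) = 3.
5 is placed in column 3, which forces (2,3) = 3.
3 is placed in column 5, leaving (2,5) = 5.

2 4 1 5 3 / 4 2 3 1 5 / 5 3 4 2 1 / 3 1 5 4 2 / 1 5 2 3 4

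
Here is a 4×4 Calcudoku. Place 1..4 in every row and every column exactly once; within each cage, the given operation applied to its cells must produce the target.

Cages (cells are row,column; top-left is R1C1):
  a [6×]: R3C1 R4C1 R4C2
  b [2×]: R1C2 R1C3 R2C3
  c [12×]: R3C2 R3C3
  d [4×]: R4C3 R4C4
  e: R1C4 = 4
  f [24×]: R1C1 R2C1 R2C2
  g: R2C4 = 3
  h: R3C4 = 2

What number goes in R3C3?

The 3 cells of cage b must have product 2; hence R1C2 = 1.
Cage b has product 2, so R1C3 = 2.
Cage e is a single given cell, which forces R1C4 = 4.
Cage b has product 2; hence R2C3 = 1.
G is a freebie; hence R2C4 = 3.
Cage h is a single given cell; hence R3C4 = 2.
Column 3 already has 1; hence R4C3 = 4.
4 is placed in column 4, so R4C4 = 1.
Row 1 now contains 4, which forces R1C1 = 3.
The 3 cells of cage a must have product 6, leaving R3C1 = 1.
Cage c needs two cells with product 12; hence R3C2 = 4.
Column 3 now contains 4, so R3C3 = 3.
Column 1 already has 3; hence R4C1 = 2.
Row 4 now contains 2, which forces R4C2 = 3.
Column 1 already has 2, leaving R2C1 = 4.
4 is placed in column 2; hence R2C2 = 2.
Completed grid: 3 1 2 4 / 4 2 1 3 / 1 4 3 2 / 2 3 4 1.

3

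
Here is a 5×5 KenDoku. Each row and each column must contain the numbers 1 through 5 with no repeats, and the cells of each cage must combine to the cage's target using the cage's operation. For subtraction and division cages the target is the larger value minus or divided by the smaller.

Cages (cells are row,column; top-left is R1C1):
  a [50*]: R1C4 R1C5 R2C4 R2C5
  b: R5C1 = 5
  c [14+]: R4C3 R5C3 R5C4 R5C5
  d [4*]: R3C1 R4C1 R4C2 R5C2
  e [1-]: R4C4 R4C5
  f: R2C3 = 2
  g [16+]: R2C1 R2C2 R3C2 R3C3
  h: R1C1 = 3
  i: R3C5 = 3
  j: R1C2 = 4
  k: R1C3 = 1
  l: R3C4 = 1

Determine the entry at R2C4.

5

Cage h is a single given cell, which forces R1C1 = 3.
Cage j is a single given cell, so R1C2 = 4.
Cage k is given, so R1C3 = 1.
F is a freebie, which forces R2C3 = 2.
Cage l is given, so R3C4 = 1.
Cage i is given, which forces R3C5 = 3.
Cage b is given, leaving R5C1 = 5.
Cage a needs product 50, so R1C4 = 2.
The 4 cells of cage a must have product 50, so R1C5 = 5.
Column 1 now contains 5; hence R2C1 = 4.
1 is placed in column 4, so R2C4 = 5.
Cage a has product 50, so R2C5 = 1.
Row 3 now contains 1, which forces R3C1 = 2.
Row 3 now contains 2, which forces R3C2 = 5.
5 is placed in row 3; hence R3C3 = 4.
Cage d needs product 4; hence R4C1 = 1.
The 4 cells of cage d must have product 4; hence R4C2 = 2.
Cage c has sum 14, so R4C3 = 5.
Row 4 now contains 2, so R4C5 = 4.
Cage d has product 4, so R5C2 = 1.
Column 3 already has 4, so R5C3 = 3.
Row 5 already has 3, leaving R5C4 = 4.
Column 5 now contains 4, which forces R5C5 = 2.
5 is placed in row 2, which forces R2C2 = 3.
4 is placed in row 4, which forces R4C4 = 3.
Completed grid: 3 4 1 2 5 / 4 3 2 5 1 / 2 5 4 1 3 / 1 2 5 3 4 / 5 1 3 4 2.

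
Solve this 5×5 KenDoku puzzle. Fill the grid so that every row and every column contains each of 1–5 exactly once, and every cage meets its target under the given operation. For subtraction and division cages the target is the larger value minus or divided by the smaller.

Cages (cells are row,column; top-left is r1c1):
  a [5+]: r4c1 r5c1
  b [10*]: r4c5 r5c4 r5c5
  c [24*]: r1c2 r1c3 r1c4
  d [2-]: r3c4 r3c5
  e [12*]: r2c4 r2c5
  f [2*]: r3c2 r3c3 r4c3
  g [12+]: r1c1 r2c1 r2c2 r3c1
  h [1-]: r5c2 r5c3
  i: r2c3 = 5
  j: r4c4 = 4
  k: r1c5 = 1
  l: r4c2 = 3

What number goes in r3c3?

2

K is a freebie; hence r1c5 = 1.
Cage i is a single given cell; hence r2c3 = 5.
Cage f needs product 2, which forces r3c2 = 1.
Cage f has product 2, which forces r3c3 = 2.
Cage l is a single given cell, so r4c2 = 3.
Cage f needs product 2, leaving r4c3 = 1.
Cage j is given, so r4c4 = 4.
4 is placed in column 4, leaving r2c4 = 3.
The two cells of cage e must have product 12, leaving r2c5 = 4.
3 is placed in column 4; hence r3c4 = 5.
5 is placed in row 3, which forces r3c5 = 3.
Row 4 already has 4; hence r4c1 = 2.
2 is placed in row 4; hence r4c5 = 5.
Cage a needs two cells with sum 5; hence r5c1 = 3.
Row 5 already has 3, so r5c3 = 4.
The 3 cells of cage b must have product 10, so r5c4 = 1.
5 is placed in column 5; hence r5c5 = 2.
The 4 cells of cage g must have sum 12; hence r1c1 = 5.
Cage c has product 24, which forces r1c2 = 4.
Column 3 already has 4, which forces r1c3 = 3.
3 is placed in column 4, which forces r1c4 = 2.
3 is placed in row 2, so r2c1 = 1.
Row 2 already has 4, which forces r2c2 = 2.
Row 3 now contains 3, so r3c1 = 4.
Row 5 already has 2, so r5c2 = 5.
The full grid is 5 4 3 2 1 / 1 2 5 3 4 / 4 1 2 5 3 / 2 3 1 4 5 / 3 5 4 1 2.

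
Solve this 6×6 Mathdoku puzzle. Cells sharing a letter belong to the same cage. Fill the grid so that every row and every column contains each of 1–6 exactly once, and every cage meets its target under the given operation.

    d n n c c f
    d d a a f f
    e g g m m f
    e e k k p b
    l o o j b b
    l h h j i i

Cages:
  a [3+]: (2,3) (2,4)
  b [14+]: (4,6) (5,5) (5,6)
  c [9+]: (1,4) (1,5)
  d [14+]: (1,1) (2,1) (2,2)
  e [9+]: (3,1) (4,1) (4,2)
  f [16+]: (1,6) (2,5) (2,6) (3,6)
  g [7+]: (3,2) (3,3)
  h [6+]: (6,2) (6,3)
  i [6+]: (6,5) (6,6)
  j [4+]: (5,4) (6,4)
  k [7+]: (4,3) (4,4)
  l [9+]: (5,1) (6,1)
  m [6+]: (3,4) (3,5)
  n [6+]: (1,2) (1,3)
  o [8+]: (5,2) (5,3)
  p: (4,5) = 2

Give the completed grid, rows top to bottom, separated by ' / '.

5 4 2 6 3 1 / 4 5 1 2 6 3 / 2 3 4 5 1 6 / 1 6 3 4 2 5 / 3 2 6 1 5 4 / 6 1 5 3 4 2

P is a freebie, so (4,5) = 2.
In row 5, 1 can only go at (5,4), so (5,4) = 1.
Cage a needs two cells with sum 3; hence (2,3) = 1.
1 is placed in column 4, so (2,4) = 2.
2 is placed in column 4; hence (3,4) = 5.
1 is placed in column 4, so (6,4) = 3.
Cage m's pair has sum 6, so (3,5) = 1.
The two cells of cage k must have sum 7, which forces (4,3) = 3.
The two cells of cage k must have sum 7, so (4,4) = 4.
Column 4 now contains 4, leaving (1,4) = 6.
Cage c needs two cells with sum 9, which forces (1,5) = 3.
Cage g's pair has sum 7, which forces (3,2) = 3.
Cage g's pair has sum 7, leaving (3,3) = 4.
Row 3 now contains 3, so (3,1) = 2.
2 is placed in row 3, which forces (3,6) = 6.
6 is placed in column 6, so (4,6) = 5.
The only place for 6 in row 6 is (6,1).
Cage d needs sum 14, leaving (1,1) = 5.
5 is placed in row 1, so (1,3) = 2.
Row 1 now contains 2, which forces (1,6) = 1.
6 is placed in column 1, leaving (4,1) = 1.
Cage e has sum 9, leaving (4,2) = 6.
The two cells of cage l must have sum 9, so (5,1) = 3.
Column 2 now contains 6; hence (5,2) = 2.
Column 3 now contains 2; hence (5,3) = 6.
6 is placed in row 5, which forces (5,5) = 5.
Row 5 already has 3, leaving (5,6) = 4.
Column 3 now contains 2, which forces (6,3) = 5.
Column 5 now contains 5, which forces (6,5) = 4.
Column 6 already has 1; hence (6,6) = 2.
Row 1 already has 1; hence (1,2) = 4.
3 is placed in column 1, so (2,1) = 4.
Column 2 now contains 6, leaving (2,2) = 5.
Column 5 now contains 5, leaving (2,5) = 6.
Column 6 now contains 4; hence (2,6) = 3.
Row 6 already has 4; hence (6,2) = 1.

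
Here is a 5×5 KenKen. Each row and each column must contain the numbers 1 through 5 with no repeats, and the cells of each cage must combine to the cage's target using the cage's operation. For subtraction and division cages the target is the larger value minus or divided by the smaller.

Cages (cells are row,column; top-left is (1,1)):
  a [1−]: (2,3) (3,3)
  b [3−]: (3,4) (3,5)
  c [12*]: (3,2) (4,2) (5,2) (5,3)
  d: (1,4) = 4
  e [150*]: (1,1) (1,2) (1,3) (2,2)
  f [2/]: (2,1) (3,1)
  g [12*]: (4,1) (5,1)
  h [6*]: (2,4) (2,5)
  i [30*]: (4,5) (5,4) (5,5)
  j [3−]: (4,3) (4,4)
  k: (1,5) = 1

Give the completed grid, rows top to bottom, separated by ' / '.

D is a freebie, leaving (1,4) = 4.
Cage k is a single given cell; hence (1,5) = 1.
The 4 cells of cage e must have product 150, leaving (2,2) = 5.
Column 1 needs a 5, and only (1,1) is open for it.
In column 5, 4 can only go at (3,5), so (3,5) = 4.
Cage b's pair has difference 3, leaving (3,4) = 1.
Row 3 already has 1, so (3,1) = 2.
Row 3 already has 2, so (3,2) = 3.
3 is placed in row 3, leaving (3,3) = 5.
Column 3 already has 5, which forces (4,3) = 2.
Row 4 now contains 2, leaving (4,4) = 5.
5 is placed in row 4, leaving (4,5) = 3.
2 is placed in column 3, which forces (5,3) = 1.
3 is placed in column 2, so (1,2) = 2.
2 is placed in column 3; hence (1,3) = 3.
The two cells of cage a must have difference 1, leaving (2,3) = 4.
Cage h needs two cells with product 6, leaving (2,4) = 3.
Column 5 now contains 3, which forces (2,5) = 2.
Row 4 now contains 3, leaving (4,1) = 4.
Row 4 now contains 2, which forces (4,2) = 1.
Cage g needs two cells with product 12; hence (5,1) = 3.
1 is placed in row 5, which forces (5,2) = 4.
Cage i has product 30, leaving (5,4) = 2.
The 3 cells of cage i must have product 30, so (5,5) = 5.
Row 2 already has 4, which forces (2,1) = 1.

5 2 3 4 1 / 1 5 4 3 2 / 2 3 5 1 4 / 4 1 2 5 3 / 3 4 1 2 5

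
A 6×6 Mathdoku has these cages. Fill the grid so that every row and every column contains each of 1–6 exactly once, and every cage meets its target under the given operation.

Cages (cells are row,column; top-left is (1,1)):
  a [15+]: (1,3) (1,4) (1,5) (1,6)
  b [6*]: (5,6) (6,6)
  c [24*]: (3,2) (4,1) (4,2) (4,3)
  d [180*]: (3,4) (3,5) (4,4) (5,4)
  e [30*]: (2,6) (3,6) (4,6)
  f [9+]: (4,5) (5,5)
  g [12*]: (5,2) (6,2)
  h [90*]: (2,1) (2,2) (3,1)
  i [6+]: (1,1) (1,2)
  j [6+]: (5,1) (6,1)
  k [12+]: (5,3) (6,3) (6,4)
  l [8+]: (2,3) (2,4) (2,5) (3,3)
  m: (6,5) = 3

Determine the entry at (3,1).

3

Cage m is given, so (6,5) = 3.
In row 3, 4 can only go at (3,2), so (3,2) = 4.
The only place for 4 in row 4 is (4,5).
4 is placed in column 5, leaving (5,5) = 5.
In column 6, 4 can only go at (1,6), so (1,6) = 4.
In column 3, 5 can only go at (6,3), so (6,3) = 5.
The only place for 4 in row 5 is (5,1).
Column 1 already has 4, which forces (6,1) = 2.
Row 6 already has 2, which forces (6,2) = 6.
Row 6 now contains 6, leaving (6,6) = 1.
Column 2 now contains 6, which forces (5,2) = 2.
Cage k has sum 12, leaving (5,3) = 3.
Cage b needs two cells with product 6, which forces (5,6) = 6.
Row 6 now contains 1, leaving (6,4) = 4.
Cage a has sum 15; hence (1,4) = 3.
Cage d has product 180; hence (3,4) = 5.
Cage d needs product 180, so (3,5) = 6.
Cage c needs product 24, so (4,3) = 2.
The 4 cells of cage d must have product 180, so (4,4) = 6.
Row 5 already has 6, which forces (5,4) = 1.
Column 3 already has 2, which forces (1,3) = 6.
Column 5 now contains 6, which forces (1,5) = 2.
Cage h has product 90, so (2,1) = 6.
Cage h needs product 90, which forces (2,2) = 5.
The 4 cells of cage l must have sum 8, leaving (2,3) = 4.
Column 4 now contains 1; hence (2,4) = 2.
Cage l has sum 8, which forces (2,5) = 1.
2 is placed in row 2, leaving (2,6) = 3.
Row 3 already has 6; hence (3,1) = 3.
Column 3 already has 2, leaving (3,3) = 1.
Column 6 already has 3, leaving (3,6) = 2.
3 is placed in column 1; hence (4,1) = 1.
1 is placed in row 4; hence (4,2) = 3.
Column 6 already has 3; hence (4,6) = 5.
1 is placed in column 1, so (1,1) = 5.
Column 2 already has 5; hence (1,2) = 1.
The full grid is 5 1 6 3 2 4 / 6 5 4 2 1 3 / 3 4 1 5 6 2 / 1 3 2 6 4 5 / 4 2 3 1 5 6 / 2 6 5 4 3 1.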